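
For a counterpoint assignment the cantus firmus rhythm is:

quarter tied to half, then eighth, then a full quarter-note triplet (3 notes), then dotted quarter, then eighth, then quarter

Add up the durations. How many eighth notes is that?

In eighth notes: quarter tied to half (quarter + half) = 6; eighth = 1; a full quarter-note triplet (3 notes) (three triplet quarters span one half) = 4; dotted quarter = 3; eighth = 1; quarter = 2.
Altogether 6 + 1 + 4 + 3 + 1 + 2 = 17 eighth notes.

17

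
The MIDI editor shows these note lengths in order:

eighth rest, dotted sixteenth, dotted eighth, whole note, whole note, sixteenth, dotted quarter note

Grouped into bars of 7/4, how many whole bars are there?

1

One bar of 7/4 = 56 thirty-second notes.
Each duration in thirty-second notes: eighth rest = 4; dotted sixteenth = 3; dotted eighth = 6; whole note = 32; whole note = 32; sixteenth = 2; dotted quarter note = 12.
Sum: 4 + 3 + 6 + 32 + 32 + 2 + 12 = 91.
91 ÷ 56 = 1 complete bar with 35 left over.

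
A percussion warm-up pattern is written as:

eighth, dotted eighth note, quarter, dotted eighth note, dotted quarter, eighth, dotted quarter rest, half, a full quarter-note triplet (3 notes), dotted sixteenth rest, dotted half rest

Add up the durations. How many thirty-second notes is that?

Express everything in thirty-second notes: eighth = 4; dotted eighth note = 6; quarter = 8; dotted eighth note = 6; dotted quarter = 12; eighth = 4; dotted quarter rest = 12; half = 16; a full quarter-note triplet (3 notes) (three triplet quarters span one half) = 16; dotted sixteenth rest = 3; dotted half rest = 24.
Sum: 4 + 6 + 8 + 6 + 12 + 4 + 12 + 16 + 16 + 3 + 24 = 111 thirty-second notes.

111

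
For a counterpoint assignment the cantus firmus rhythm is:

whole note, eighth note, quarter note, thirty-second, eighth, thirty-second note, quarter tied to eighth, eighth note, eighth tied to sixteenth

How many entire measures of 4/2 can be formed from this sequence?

One bar of 4/2 = 64 thirty-second notes.
Working in thirty-second notes: whole note = 32; eighth note = 4; quarter note = 8; thirty-second = 1; eighth = 4; thirty-second note = 1; quarter tied to eighth (quarter + eighth) = 12; eighth note = 4; eighth tied to sixteenth (eighth + sixteenth) = 6.
Altogether 32 + 4 + 8 + 1 + 4 + 1 + 12 + 4 + 6 = 72.
72 ÷ 64 = 1 complete bar with 8 left over.

1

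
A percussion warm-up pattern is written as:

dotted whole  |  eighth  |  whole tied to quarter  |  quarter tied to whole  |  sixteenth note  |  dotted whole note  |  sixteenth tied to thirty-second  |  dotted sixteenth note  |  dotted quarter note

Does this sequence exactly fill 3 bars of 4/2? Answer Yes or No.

No

One bar of 4/2 = 64 thirty-second notes, so 3 bars = 192.
Working in thirty-second notes: dotted whole = 48; eighth = 4; whole tied to quarter (whole + quarter) = 40; quarter tied to whole (quarter + whole) = 40; sixteenth note = 2; dotted whole note = 48; sixteenth tied to thirty-second (sixteenth + thirty-second) = 3; dotted sixteenth note = 3; dotted quarter note = 12.
Total: 48 + 4 + 40 + 40 + 2 + 48 + 3 + 3 + 12 = 200.
200 exceeds 192, so the answer is No.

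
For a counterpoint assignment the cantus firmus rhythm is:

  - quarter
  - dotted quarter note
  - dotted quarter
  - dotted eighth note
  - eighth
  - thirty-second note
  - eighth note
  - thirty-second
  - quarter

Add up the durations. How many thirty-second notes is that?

56

Each duration in thirty-second notes: quarter = 8; dotted quarter note = 12; dotted quarter = 12; dotted eighth note = 6; eighth = 4; thirty-second note = 1; eighth note = 4; thirty-second = 1; quarter = 8.
Total: 8 + 12 + 12 + 6 + 4 + 1 + 4 + 1 + 8 = 56 thirty-second notes.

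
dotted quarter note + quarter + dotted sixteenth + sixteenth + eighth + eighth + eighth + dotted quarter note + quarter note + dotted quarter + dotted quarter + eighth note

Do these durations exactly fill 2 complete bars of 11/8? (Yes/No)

One bar of 11/8 = 44 thirty-second notes, so 2 bars = 88.
Working in thirty-second notes: dotted quarter note = 12; quarter = 8; dotted sixteenth = 3; sixteenth = 2; eighth = 4; eighth = 4; eighth = 4; dotted quarter note = 12; quarter note = 8; dotted quarter = 12; dotted quarter = 12; eighth note = 4.
Total: 12 + 8 + 3 + 2 + 4 + 4 + 4 + 12 + 8 + 12 + 12 + 4 = 85.
85 falls short of 88, so the answer is No.

No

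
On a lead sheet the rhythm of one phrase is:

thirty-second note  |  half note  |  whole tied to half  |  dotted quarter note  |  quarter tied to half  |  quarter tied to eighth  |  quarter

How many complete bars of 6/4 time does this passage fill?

2

One bar of 6/4 = 48 thirty-second notes.
Working in thirty-second notes: thirty-second note = 1; half note = 16; whole tied to half (whole + half) = 48; dotted quarter note = 12; quarter tied to half (quarter + half) = 24; quarter tied to eighth (quarter + eighth) = 12; quarter = 8.
Sum: 1 + 16 + 48 + 12 + 24 + 12 + 8 = 121.
121 ÷ 48 = 2 complete bars with 25 left over.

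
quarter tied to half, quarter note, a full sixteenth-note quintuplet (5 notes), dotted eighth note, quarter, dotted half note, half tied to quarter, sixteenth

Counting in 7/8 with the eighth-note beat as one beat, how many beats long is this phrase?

One eighth-note beat = 2 sixteenth notes.
Each duration in sixteenth notes: quarter tied to half (quarter + half) = 12; quarter note = 4; a full sixteenth-note quintuplet (5 notes) (five quintuplet sixteenths span one quarter) = 4; dotted eighth note = 3; quarter = 4; dotted half note = 12; half tied to quarter (half + quarter) = 12; sixteenth = 1.
Sum: 12 + 4 + 4 + 3 + 4 + 12 + 12 + 1 = 52.
52 ÷ 2 = 26 beats.

26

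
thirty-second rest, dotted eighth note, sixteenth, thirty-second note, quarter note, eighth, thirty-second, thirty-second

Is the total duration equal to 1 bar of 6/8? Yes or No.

One bar of 6/8 = 24 thirty-second notes.
Express everything in thirty-second notes: thirty-second rest = 1; dotted eighth note = 6; sixteenth = 2; thirty-second note = 1; quarter note = 8; eighth = 4; thirty-second = 1; thirty-second = 1.
Sum: 1 + 6 + 2 + 1 + 8 + 4 + 1 + 1 = 24.
24 equals 24, so the answer is Yes.

Yes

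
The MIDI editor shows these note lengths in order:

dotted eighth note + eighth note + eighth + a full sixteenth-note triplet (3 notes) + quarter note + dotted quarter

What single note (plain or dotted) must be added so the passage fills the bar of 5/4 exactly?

sixteenth note

The bar of 5/4 = 20 sixteenth notes.
Each duration in sixteenth notes: dotted eighth note = 3; eighth note = 2; eighth = 2; a full sixteenth-note triplet (3 notes) (three triplet sixteenths span one eighth) = 2; quarter note = 4; dotted quarter = 6.
Altogether 3 + 2 + 2 + 2 + 4 + 6 = 19.
Remaining: 20 − 19 = 1 sixteenth note, which is a sixteenth note.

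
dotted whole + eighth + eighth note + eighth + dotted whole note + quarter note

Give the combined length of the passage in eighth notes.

29

Each duration in eighth notes: dotted whole = 12; eighth = 1; eighth note = 1; eighth = 1; dotted whole note = 12; quarter note = 2.
Sum: 12 + 1 + 1 + 1 + 12 + 2 = 29 eighth notes.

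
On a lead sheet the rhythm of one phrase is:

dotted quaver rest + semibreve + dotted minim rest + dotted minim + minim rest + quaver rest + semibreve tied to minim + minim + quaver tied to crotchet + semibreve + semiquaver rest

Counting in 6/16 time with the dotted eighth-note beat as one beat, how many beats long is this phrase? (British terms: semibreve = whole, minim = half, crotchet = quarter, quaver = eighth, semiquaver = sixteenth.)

One dotted eighth-note beat = 3 sixteenth notes.
Working in sixteenth notes: dotted quaver rest = 3; semibreve = 16; dotted minim rest = 12; dotted minim = 12; minim rest = 8; quaver rest = 2; semibreve tied to minim (semibreve + minim) = 24; minim = 8; quaver tied to crotchet (quaver + crotchet) = 6; semibreve = 16; semiquaver rest = 1.
Total: 3 + 16 + 12 + 12 + 8 + 2 + 24 + 8 + 6 + 16 + 1 = 108.
108 ÷ 3 = 36 beats.

36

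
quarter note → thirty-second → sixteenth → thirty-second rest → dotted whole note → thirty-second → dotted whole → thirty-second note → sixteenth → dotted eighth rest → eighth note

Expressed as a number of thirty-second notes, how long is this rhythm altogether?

122

Working in thirty-second notes: quarter note = 8; thirty-second = 1; sixteenth = 2; thirty-second rest = 1; dotted whole note = 48; thirty-second = 1; dotted whole = 48; thirty-second note = 1; sixteenth = 2; dotted eighth rest = 6; eighth note = 4.
Sum: 8 + 1 + 2 + 1 + 48 + 1 + 48 + 1 + 2 + 6 + 4 = 122 thirty-second notes.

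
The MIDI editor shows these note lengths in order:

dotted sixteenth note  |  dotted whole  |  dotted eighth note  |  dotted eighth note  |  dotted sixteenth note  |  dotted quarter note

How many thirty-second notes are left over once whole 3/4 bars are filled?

6

One bar of 3/4 = 24 thirty-second notes.
Each duration in thirty-second notes: dotted sixteenth note = 3; dotted whole = 48; dotted eighth note = 6; dotted eighth note = 6; dotted sixteenth note = 3; dotted quarter note = 12.
Total: 3 + 48 + 6 + 6 + 3 + 12 = 78.
78 ÷ 24 = 3 complete bars with 6 thirty-second notes remaining.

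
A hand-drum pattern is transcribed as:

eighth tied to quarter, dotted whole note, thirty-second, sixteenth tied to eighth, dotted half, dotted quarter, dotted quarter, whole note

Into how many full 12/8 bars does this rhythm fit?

3

One bar of 12/8 = 48 thirty-second notes.
Working in thirty-second notes: eighth tied to quarter (eighth + quarter) = 12; dotted whole note = 48; thirty-second = 1; sixteenth tied to eighth (sixteenth + eighth) = 6; dotted half = 24; dotted quarter = 12; dotted quarter = 12; whole note = 32.
Sum: 12 + 48 + 1 + 6 + 24 + 12 + 12 + 32 = 147.
147 ÷ 48 = 3 complete bars with 3 left over.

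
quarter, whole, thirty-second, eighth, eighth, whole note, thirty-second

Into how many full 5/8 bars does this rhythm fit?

4

One bar of 5/8 = 20 thirty-second notes.
In thirty-second notes: quarter = 8; whole = 32; thirty-second = 1; eighth = 4; eighth = 4; whole note = 32; thirty-second = 1.
Sum: 8 + 32 + 1 + 4 + 4 + 32 + 1 = 82.
82 ÷ 20 = 4 complete bars with 2 left over.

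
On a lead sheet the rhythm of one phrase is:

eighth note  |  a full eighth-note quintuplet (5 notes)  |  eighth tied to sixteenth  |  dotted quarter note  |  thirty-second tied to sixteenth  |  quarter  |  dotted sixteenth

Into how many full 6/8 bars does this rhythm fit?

One bar of 6/8 = 24 thirty-second notes.
Working in thirty-second notes: eighth note = 4; a full eighth-note quintuplet (5 notes) (five quintuplet eighths span one half) = 16; eighth tied to sixteenth (eighth + sixteenth) = 6; dotted quarter note = 12; thirty-second tied to sixteenth (thirty-second + sixteenth) = 3; quarter = 8; dotted sixteenth = 3.
Total: 4 + 16 + 6 + 12 + 3 + 8 + 3 = 52.
52 ÷ 24 = 2 complete bars with 4 left over.

2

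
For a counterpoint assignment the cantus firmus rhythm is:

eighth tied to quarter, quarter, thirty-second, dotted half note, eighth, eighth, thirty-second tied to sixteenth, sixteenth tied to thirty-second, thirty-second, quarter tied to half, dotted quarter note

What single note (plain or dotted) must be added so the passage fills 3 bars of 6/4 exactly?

dotted whole note

3 bars of 6/4 = 144 thirty-second notes.
Express everything in thirty-second notes: eighth tied to quarter (eighth + quarter) = 12; quarter = 8; thirty-second = 1; dotted half note = 24; eighth = 4; eighth = 4; thirty-second tied to sixteenth (thirty-second + sixteenth) = 3; sixteenth tied to thirty-second (sixteenth + thirty-second) = 3; thirty-second = 1; quarter tied to half (quarter + half) = 24; dotted quarter note = 12.
Adding: 12 + 8 + 1 + 24 + 4 + 4 + 3 + 3 + 1 + 24 + 12 = 96.
Remaining: 144 − 96 = 48 thirty-second notes, which is a dotted whole note.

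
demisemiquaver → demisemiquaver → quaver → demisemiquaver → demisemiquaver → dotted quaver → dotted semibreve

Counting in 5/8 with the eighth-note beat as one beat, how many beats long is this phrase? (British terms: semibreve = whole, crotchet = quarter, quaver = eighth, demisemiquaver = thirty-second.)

One eighth-note beat = 4 thirty-second notes.
Express everything in thirty-second notes: demisemiquaver = 1; demisemiquaver = 1; quaver = 4; demisemiquaver = 1; demisemiquaver = 1; dotted quaver = 6; dotted semibreve = 48.
Sum: 1 + 1 + 4 + 1 + 1 + 6 + 48 = 62.
62 ÷ 4 = 15.5 beats.

15.5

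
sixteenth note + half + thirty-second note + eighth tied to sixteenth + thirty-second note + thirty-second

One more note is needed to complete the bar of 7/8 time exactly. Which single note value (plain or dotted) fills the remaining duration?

thirty-second note

The bar of 7/8 = 28 thirty-second notes.
Working in thirty-second notes: sixteenth note = 2; half = 16; thirty-second note = 1; eighth tied to sixteenth (eighth + sixteenth) = 6; thirty-second note = 1; thirty-second = 1.
Adding: 2 + 16 + 1 + 6 + 1 + 1 = 27.
Remaining: 28 − 27 = 1 thirty-second note, which is a thirty-second note.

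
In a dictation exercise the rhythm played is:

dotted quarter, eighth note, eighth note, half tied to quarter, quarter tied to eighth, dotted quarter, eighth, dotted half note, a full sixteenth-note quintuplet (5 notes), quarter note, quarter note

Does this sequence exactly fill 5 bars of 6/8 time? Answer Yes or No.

Yes

One bar of 6/8 = 6 eighth notes, so 5 bars = 30.
Convert each value to eighth notes: dotted quarter = 3; eighth note = 1; eighth note = 1; half tied to quarter (half + quarter) = 6; quarter tied to eighth (quarter + eighth) = 3; dotted quarter = 3; eighth = 1; dotted half note = 6; a full sixteenth-note quintuplet (5 notes) (five quintuplet sixteenths span one quarter) = 2; quarter note = 2; quarter note = 2.
Adding: 3 + 1 + 1 + 6 + 3 + 3 + 1 + 6 + 2 + 2 + 2 = 30.
30 equals 30, so the answer is Yes.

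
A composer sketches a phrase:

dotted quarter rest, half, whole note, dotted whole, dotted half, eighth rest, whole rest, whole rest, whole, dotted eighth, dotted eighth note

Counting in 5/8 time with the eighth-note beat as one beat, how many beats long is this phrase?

One eighth-note beat = 2 sixteenth notes.
Convert each value to sixteenth notes: dotted quarter rest = 6; half = 8; whole note = 16; dotted whole = 24; dotted half = 12; eighth rest = 2; whole rest = 16; whole rest = 16; whole = 16; dotted eighth = 3; dotted eighth note = 3.
Adding: 6 + 8 + 16 + 24 + 12 + 2 + 16 + 16 + 16 + 3 + 3 = 122.
122 ÷ 2 = 61 beats.

61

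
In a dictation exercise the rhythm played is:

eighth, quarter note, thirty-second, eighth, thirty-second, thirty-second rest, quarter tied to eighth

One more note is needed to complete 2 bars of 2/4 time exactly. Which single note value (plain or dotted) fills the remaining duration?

2 bars of 2/4 = 32 thirty-second notes.
Convert each value to thirty-second notes: eighth = 4; quarter note = 8; thirty-second = 1; eighth = 4; thirty-second = 1; thirty-second rest = 1; quarter tied to eighth (quarter + eighth) = 12.
Sum: 4 + 8 + 1 + 4 + 1 + 1 + 12 = 31.
Remaining: 32 − 31 = 1 thirty-second note, which is a thirty-second note.

thirty-second note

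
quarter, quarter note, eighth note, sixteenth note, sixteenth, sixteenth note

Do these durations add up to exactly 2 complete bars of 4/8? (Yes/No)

No

One bar of 4/8 = 8 sixteenth notes, so 2 bars = 16.
Each duration in sixteenth notes: quarter = 4; quarter note = 4; eighth note = 2; sixteenth note = 1; sixteenth = 1; sixteenth note = 1.
Sum: 4 + 4 + 2 + 1 + 1 + 1 = 13.
13 falls short of 16, so the answer is No.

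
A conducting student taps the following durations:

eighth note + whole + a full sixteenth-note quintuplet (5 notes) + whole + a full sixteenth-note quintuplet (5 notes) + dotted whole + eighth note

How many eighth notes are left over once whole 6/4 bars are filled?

One bar of 6/4 = 12 eighth notes.
Working in eighth notes: eighth note = 1; whole = 8; a full sixteenth-note quintuplet (5 notes) (five quintuplet sixteenths span one quarter) = 2; whole = 8; a full sixteenth-note quintuplet (5 notes) (five quintuplet sixteenths span one quarter) = 2; dotted whole = 12; eighth note = 1.
Adding: 1 + 8 + 2 + 8 + 2 + 12 + 1 = 34.
34 ÷ 12 = 2 complete bars with 10 eighth notes remaining.

10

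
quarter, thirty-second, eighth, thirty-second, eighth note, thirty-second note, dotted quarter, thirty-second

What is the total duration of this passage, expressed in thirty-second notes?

32

In thirty-second notes: quarter = 8; thirty-second = 1; eighth = 4; thirty-second = 1; eighth note = 4; thirty-second note = 1; dotted quarter = 12; thirty-second = 1.
Sum: 8 + 1 + 4 + 1 + 4 + 1 + 12 + 1 = 32 thirty-second notes.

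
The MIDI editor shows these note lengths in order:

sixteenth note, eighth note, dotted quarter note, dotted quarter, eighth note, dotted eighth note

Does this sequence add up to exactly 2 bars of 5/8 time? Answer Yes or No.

Yes

One bar of 5/8 = 10 sixteenth notes, so 2 bars = 20.
Convert each value to sixteenth notes: sixteenth note = 1; eighth note = 2; dotted quarter note = 6; dotted quarter = 6; eighth note = 2; dotted eighth note = 3.
Altogether 1 + 2 + 6 + 6 + 2 + 3 = 20.
20 equals 20, so the answer is Yes.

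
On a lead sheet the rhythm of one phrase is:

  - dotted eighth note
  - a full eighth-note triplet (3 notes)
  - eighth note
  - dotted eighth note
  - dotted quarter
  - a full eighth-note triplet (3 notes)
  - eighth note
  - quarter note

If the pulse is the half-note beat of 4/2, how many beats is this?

3.5

One half-note beat = 8 sixteenth notes.
In sixteenth notes: dotted eighth note = 3; a full eighth-note triplet (3 notes) (three triplet eighths span one quarter) = 4; eighth note = 2; dotted eighth note = 3; dotted quarter = 6; a full eighth-note triplet (3 notes) (three triplet eighths span one quarter) = 4; eighth note = 2; quarter note = 4.
Altogether 3 + 4 + 2 + 3 + 6 + 4 + 2 + 4 = 28.
28 ÷ 8 = 3.5 beats.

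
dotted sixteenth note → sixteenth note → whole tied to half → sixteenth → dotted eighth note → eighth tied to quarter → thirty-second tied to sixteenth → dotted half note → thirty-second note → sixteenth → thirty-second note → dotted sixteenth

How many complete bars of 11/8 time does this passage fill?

2

One bar of 11/8 = 44 thirty-second notes.
Each duration in thirty-second notes: dotted sixteenth note = 3; sixteenth note = 2; whole tied to half (whole + half) = 48; sixteenth = 2; dotted eighth note = 6; eighth tied to quarter (eighth + quarter) = 12; thirty-second tied to sixteenth (thirty-second + sixteenth) = 3; dotted half note = 24; thirty-second note = 1; sixteenth = 2; thirty-second note = 1; dotted sixteenth = 3.
Altogether 3 + 2 + 48 + 2 + 6 + 12 + 3 + 24 + 1 + 2 + 1 + 3 = 107.
107 ÷ 44 = 2 complete bars with 19 left over.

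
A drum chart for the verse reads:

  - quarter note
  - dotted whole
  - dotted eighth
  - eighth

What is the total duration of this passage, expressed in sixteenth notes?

Working in sixteenth notes: quarter note = 4; dotted whole = 24; dotted eighth = 3; eighth = 2.
Altogether 4 + 24 + 3 + 2 = 33 sixteenth notes.

33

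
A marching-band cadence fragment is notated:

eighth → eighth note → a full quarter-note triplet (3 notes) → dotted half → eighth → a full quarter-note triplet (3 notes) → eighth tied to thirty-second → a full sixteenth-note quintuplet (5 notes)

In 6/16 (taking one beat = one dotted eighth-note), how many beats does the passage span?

13.5

One dotted eighth-note beat = 6 thirty-second notes.
Convert each value to thirty-second notes: eighth = 4; eighth note = 4; a full quarter-note triplet (3 notes) (three triplet quarters span one half) = 16; dotted half = 24; eighth = 4; a full quarter-note triplet (3 notes) (three triplet quarters span one half) = 16; eighth tied to thirty-second (eighth + thirty-second) = 5; a full sixteenth-note quintuplet (5 notes) (five quintuplet sixteenths span one quarter) = 8.
Altogether 4 + 4 + 16 + 24 + 4 + 16 + 5 + 8 = 81.
81 ÷ 6 = 13.5 beats.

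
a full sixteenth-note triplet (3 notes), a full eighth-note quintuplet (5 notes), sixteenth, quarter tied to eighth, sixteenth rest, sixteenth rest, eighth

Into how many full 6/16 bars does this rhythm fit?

3

One bar of 6/16 = 6 sixteenth notes.
Working in sixteenth notes: a full sixteenth-note triplet (3 notes) (three triplet sixteenths span one eighth) = 2; a full eighth-note quintuplet (5 notes) (five quintuplet eighths span one half) = 8; sixteenth = 1; quarter tied to eighth (quarter + eighth) = 6; sixteenth rest = 1; sixteenth rest = 1; eighth = 2.
Altogether 2 + 8 + 1 + 6 + 1 + 1 + 2 = 21.
21 ÷ 6 = 3 complete bars with 3 left over.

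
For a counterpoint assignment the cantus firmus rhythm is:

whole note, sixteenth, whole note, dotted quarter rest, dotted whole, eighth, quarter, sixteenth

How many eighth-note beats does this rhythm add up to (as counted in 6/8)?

One eighth-note beat = 2 sixteenth notes.
Working in sixteenth notes: whole note = 16; sixteenth = 1; whole note = 16; dotted quarter rest = 6; dotted whole = 24; eighth = 2; quarter = 4; sixteenth = 1.
Sum: 16 + 1 + 16 + 6 + 24 + 2 + 4 + 1 = 70.
70 ÷ 2 = 35 beats.

35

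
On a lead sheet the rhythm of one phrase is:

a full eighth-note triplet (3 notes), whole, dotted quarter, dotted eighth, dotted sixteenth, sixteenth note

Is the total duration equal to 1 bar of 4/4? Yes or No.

One bar of 4/4 = 32 thirty-second notes.
Working in thirty-second notes: a full eighth-note triplet (3 notes) (three triplet eighths span one quarter) = 8; whole = 32; dotted quarter = 12; dotted eighth = 6; dotted sixteenth = 3; sixteenth note = 2.
Altogether 8 + 32 + 12 + 6 + 3 + 2 = 63.
63 exceeds 32, so the answer is No.

No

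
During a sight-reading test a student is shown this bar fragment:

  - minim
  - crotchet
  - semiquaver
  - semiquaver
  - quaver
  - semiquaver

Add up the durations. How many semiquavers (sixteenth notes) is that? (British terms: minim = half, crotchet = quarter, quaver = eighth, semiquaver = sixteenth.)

17

Convert each value to sixteenth notes: minim = 8; crotchet = 4; semiquaver = 1; semiquaver = 1; quaver = 2; semiquaver = 1.
Altogether 8 + 4 + 1 + 1 + 2 + 1 = 17 sixteenth notes.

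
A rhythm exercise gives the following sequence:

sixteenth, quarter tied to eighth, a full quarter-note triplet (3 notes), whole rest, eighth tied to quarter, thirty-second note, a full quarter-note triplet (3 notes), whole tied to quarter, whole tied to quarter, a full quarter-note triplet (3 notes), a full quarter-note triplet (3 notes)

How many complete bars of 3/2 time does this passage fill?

One bar of 3/2 = 48 thirty-second notes.
Convert each value to thirty-second notes: sixteenth = 2; quarter tied to eighth (quarter + eighth) = 12; a full quarter-note triplet (3 notes) (three triplet quarters span one half) = 16; whole rest = 32; eighth tied to quarter (eighth + quarter) = 12; thirty-second note = 1; a full quarter-note triplet (3 notes) (three triplet quarters span one half) = 16; whole tied to quarter (whole + quarter) = 40; whole tied to quarter (whole + quarter) = 40; a full quarter-note triplet (3 notes) (three triplet quarters span one half) = 16; a full quarter-note triplet (3 notes) (three triplet quarters span one half) = 16.
Altogether 2 + 12 + 16 + 32 + 12 + 1 + 16 + 40 + 40 + 16 + 16 = 203.
203 ÷ 48 = 4 complete bars with 11 left over.

4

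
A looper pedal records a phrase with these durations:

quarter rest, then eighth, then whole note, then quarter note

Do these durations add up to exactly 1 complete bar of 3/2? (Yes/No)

No

One bar of 3/2 = 12 eighth notes.
Express everything in eighth notes: quarter rest = 2; eighth = 1; whole note = 8; quarter note = 2.
Altogether 2 + 1 + 8 + 2 = 13.
13 exceeds 12, so the answer is No.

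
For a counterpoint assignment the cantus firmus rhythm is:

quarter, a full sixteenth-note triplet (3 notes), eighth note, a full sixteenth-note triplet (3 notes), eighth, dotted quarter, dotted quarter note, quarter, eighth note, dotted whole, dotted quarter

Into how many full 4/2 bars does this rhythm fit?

One bar of 4/2 = 16 eighth notes.
Convert each value to eighth notes: quarter = 2; a full sixteenth-note triplet (3 notes) (three triplet sixteenths span one eighth) = 1; eighth note = 1; a full sixteenth-note triplet (3 notes) (three triplet sixteenths span one eighth) = 1; eighth = 1; dotted quarter = 3; dotted quarter note = 3; quarter = 2; eighth note = 1; dotted whole = 12; dotted quarter = 3.
Adding: 2 + 1 + 1 + 1 + 1 + 3 + 3 + 2 + 1 + 12 + 3 = 30.
30 ÷ 16 = 1 complete bar with 14 left over.

1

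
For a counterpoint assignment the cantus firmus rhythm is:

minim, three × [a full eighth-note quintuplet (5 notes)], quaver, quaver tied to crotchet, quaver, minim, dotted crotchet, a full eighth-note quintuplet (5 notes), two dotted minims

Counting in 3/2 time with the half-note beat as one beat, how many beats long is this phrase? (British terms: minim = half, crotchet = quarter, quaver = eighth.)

One half-note beat = 4 eighth notes.
Working in eighth notes: minim = 4; a full eighth-note quintuplet (5 notes) (five quintuplet eighths span one half) = 4; a full eighth-note quintuplet (5 notes) (five quintuplet eighths span one half) = 4; a full eighth-note quintuplet (5 notes) (five quintuplet eighths span one half) = 4; quaver = 1; quaver tied to crotchet (quaver + crotchet) = 3; quaver = 1; minim = 4; dotted crotchet = 3; a full eighth-note quintuplet (5 notes) (five quintuplet eighths span one half) = 4; dotted minim = 6; dotted minim = 6.
Altogether 4 + 4 + 4 + 4 + 1 + 3 + 1 + 4 + 3 + 4 + 6 + 6 = 44.
44 ÷ 4 = 11 beats.

11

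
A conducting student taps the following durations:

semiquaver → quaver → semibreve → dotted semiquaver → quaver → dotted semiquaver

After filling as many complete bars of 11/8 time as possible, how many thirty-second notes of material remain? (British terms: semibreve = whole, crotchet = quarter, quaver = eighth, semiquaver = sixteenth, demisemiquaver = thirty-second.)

One bar of 11/8 = 44 thirty-second notes.
Each duration in thirty-second notes: semiquaver = 2; quaver = 4; semibreve = 32; dotted semiquaver = 3; quaver = 4; dotted semiquaver = 3.
Sum: 2 + 4 + 32 + 3 + 4 + 3 = 48.
48 ÷ 44 = 1 complete bar with 4 thirty-second notes remaining.

4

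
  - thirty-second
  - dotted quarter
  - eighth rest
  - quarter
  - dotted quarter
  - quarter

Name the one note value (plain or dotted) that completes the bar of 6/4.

The bar of 6/4 = 48 thirty-second notes.
Each duration in thirty-second notes: thirty-second = 1; dotted quarter = 12; eighth rest = 4; quarter = 8; dotted quarter = 12; quarter = 8.
Sum: 1 + 12 + 4 + 8 + 12 + 8 = 45.
Remaining: 48 − 45 = 3 thirty-second notes, which is a dotted sixteenth note.

dotted sixteenth note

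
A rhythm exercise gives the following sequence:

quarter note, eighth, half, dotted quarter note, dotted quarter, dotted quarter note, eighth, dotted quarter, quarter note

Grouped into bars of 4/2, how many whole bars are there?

1

One bar of 4/2 = 16 eighth notes.
Working in eighth notes: quarter note = 2; eighth = 1; half = 4; dotted quarter note = 3; dotted quarter = 3; dotted quarter note = 3; eighth = 1; dotted quarter = 3; quarter note = 2.
Total: 2 + 1 + 4 + 3 + 3 + 3 + 1 + 3 + 2 = 22.
22 ÷ 16 = 1 complete bar with 6 left over.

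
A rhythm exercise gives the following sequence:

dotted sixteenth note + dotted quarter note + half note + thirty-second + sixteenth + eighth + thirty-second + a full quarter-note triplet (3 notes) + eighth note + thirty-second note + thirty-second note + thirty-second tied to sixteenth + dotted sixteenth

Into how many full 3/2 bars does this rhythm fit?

One bar of 3/2 = 48 thirty-second notes.
Each duration in thirty-second notes: dotted sixteenth note = 3; dotted quarter note = 12; half note = 16; thirty-second = 1; sixteenth = 2; eighth = 4; thirty-second = 1; a full quarter-note triplet (3 notes) (three triplet quarters span one half) = 16; eighth note = 4; thirty-second note = 1; thirty-second note = 1; thirty-second tied to sixteenth (thirty-second + sixteenth) = 3; dotted sixteenth = 3.
Sum: 3 + 12 + 16 + 1 + 2 + 4 + 1 + 16 + 4 + 1 + 1 + 3 + 3 = 67.
67 ÷ 48 = 1 complete bar with 19 left over.

1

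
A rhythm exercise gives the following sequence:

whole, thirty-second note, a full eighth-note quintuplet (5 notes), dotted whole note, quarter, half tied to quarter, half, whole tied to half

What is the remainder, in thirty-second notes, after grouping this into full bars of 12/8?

One bar of 12/8 = 48 thirty-second notes.
Convert each value to thirty-second notes: whole = 32; thirty-second note = 1; a full eighth-note quintuplet (5 notes) (five quintuplet eighths span one half) = 16; dotted whole note = 48; quarter = 8; half tied to quarter (half + quarter) = 24; half = 16; whole tied to half (whole + half) = 48.
Total: 32 + 1 + 16 + 48 + 8 + 24 + 16 + 48 = 193.
193 ÷ 48 = 4 complete bars with 1 thirty-second note remaining.

1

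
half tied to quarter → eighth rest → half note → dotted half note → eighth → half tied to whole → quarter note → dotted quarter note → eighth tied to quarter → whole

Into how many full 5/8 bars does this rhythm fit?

One bar of 5/8 = 5 eighth notes.
In eighth notes: half tied to quarter (half + quarter) = 6; eighth rest = 1; half note = 4; dotted half note = 6; eighth = 1; half tied to whole (half + whole) = 12; quarter note = 2; dotted quarter note = 3; eighth tied to quarter (eighth + quarter) = 3; whole = 8.
Altogether 6 + 1 + 4 + 6 + 1 + 12 + 2 + 3 + 3 + 8 = 46.
46 ÷ 5 = 9 complete bars with 1 left over.

9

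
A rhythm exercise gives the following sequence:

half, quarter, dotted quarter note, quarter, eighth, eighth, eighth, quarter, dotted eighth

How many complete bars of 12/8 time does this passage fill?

1

One bar of 12/8 = 24 sixteenth notes.
Working in sixteenth notes: half = 8; quarter = 4; dotted quarter note = 6; quarter = 4; eighth = 2; eighth = 2; eighth = 2; quarter = 4; dotted eighth = 3.
Adding: 8 + 4 + 6 + 4 + 2 + 2 + 2 + 4 + 3 = 35.
35 ÷ 24 = 1 complete bar with 11 left over.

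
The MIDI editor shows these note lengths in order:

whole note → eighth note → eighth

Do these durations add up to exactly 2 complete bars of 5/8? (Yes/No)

Yes

One bar of 5/8 = 5 eighth notes, so 2 bars = 10.
Convert each value to eighth notes: whole note = 8; eighth note = 1; eighth = 1.
Adding: 8 + 1 + 1 = 10.
10 equals 10, so the answer is Yes.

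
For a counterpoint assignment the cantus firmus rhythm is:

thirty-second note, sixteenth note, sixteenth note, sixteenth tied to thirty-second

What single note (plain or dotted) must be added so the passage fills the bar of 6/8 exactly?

half note

The bar of 6/8 = 24 thirty-second notes.
Express everything in thirty-second notes: thirty-second note = 1; sixteenth note = 2; sixteenth note = 2; sixteenth tied to thirty-second (sixteenth + thirty-second) = 3.
Adding: 1 + 2 + 2 + 3 = 8.
Remaining: 24 − 8 = 16 thirty-second notes, which is a half note.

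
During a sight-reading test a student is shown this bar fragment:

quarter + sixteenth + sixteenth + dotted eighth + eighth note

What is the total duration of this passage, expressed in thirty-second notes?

In thirty-second notes: quarter = 8; sixteenth = 2; sixteenth = 2; dotted eighth = 6; eighth note = 4.
Sum: 8 + 2 + 2 + 6 + 4 = 22 thirty-second notes.

22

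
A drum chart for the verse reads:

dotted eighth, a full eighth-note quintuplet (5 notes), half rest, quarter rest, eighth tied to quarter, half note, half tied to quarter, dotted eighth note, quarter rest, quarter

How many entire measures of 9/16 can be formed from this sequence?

One bar of 9/16 = 9 sixteenth notes.
Each duration in sixteenth notes: dotted eighth = 3; a full eighth-note quintuplet (5 notes) (five quintuplet eighths span one half) = 8; half rest = 8; quarter rest = 4; eighth tied to quarter (eighth + quarter) = 6; half note = 8; half tied to quarter (half + quarter) = 12; dotted eighth note = 3; quarter rest = 4; quarter = 4.
Total: 3 + 8 + 8 + 4 + 6 + 8 + 12 + 3 + 4 + 4 = 60.
60 ÷ 9 = 6 complete bars with 6 left over.

6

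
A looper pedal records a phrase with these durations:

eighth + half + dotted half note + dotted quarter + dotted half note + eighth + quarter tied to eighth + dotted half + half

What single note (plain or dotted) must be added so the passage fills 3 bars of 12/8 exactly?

quarter note

3 bars of 12/8 = 36 eighth notes.
Express everything in eighth notes: eighth = 1; half = 4; dotted half note = 6; dotted quarter = 3; dotted half note = 6; eighth = 1; quarter tied to eighth (quarter + eighth) = 3; dotted half = 6; half = 4.
Adding: 1 + 4 + 6 + 3 + 6 + 1 + 3 + 6 + 4 = 34.
Remaining: 36 − 34 = 2 eighth notes, which is a quarter note.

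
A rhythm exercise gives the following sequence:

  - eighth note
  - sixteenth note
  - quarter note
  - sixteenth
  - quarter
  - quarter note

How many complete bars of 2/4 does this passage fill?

2

One bar of 2/4 = 8 sixteenth notes.
Each duration in sixteenth notes: eighth note = 2; sixteenth note = 1; quarter note = 4; sixteenth = 1; quarter = 4; quarter note = 4.
Altogether 2 + 1 + 4 + 1 + 4 + 4 = 16.
16 ÷ 8 = 2 complete bars with 0 left over.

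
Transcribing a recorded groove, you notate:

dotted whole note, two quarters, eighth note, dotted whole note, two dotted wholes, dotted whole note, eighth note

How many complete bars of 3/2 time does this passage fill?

One bar of 3/2 = 12 eighth notes.
In eighth notes: dotted whole note = 12; quarter = 2; quarter = 2; eighth note = 1; dotted whole note = 12; dotted whole = 12; dotted whole = 12; dotted whole note = 12; eighth note = 1.
Altogether 12 + 2 + 2 + 1 + 12 + 12 + 12 + 12 + 1 = 66.
66 ÷ 12 = 5 complete bars with 6 left over.

5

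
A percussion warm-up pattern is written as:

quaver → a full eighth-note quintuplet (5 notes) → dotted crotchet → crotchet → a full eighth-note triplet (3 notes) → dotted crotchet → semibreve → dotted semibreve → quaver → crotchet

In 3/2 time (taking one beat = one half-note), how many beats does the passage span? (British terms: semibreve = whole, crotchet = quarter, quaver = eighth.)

9.5

One half-note beat = 4 eighth notes.
Convert each value to eighth notes: quaver = 1; a full eighth-note quintuplet (5 notes) (five quintuplet eighths span one half) = 4; dotted crotchet = 3; crotchet = 2; a full eighth-note triplet (3 notes) (three triplet eighths span one quarter) = 2; dotted crotchet = 3; semibreve = 8; dotted semibreve = 12; quaver = 1; crotchet = 2.
Sum: 1 + 4 + 3 + 2 + 2 + 3 + 8 + 12 + 1 + 2 = 38.
38 ÷ 4 = 9.5 beats.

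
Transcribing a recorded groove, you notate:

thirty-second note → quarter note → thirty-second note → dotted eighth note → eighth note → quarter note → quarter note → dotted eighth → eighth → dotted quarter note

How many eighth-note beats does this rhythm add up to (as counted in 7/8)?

14.5

One eighth-note beat = 4 thirty-second notes.
Each duration in thirty-second notes: thirty-second note = 1; quarter note = 8; thirty-second note = 1; dotted eighth note = 6; eighth note = 4; quarter note = 8; quarter note = 8; dotted eighth = 6; eighth = 4; dotted quarter note = 12.
Total: 1 + 8 + 1 + 6 + 4 + 8 + 8 + 6 + 4 + 12 = 58.
58 ÷ 4 = 14.5 beats.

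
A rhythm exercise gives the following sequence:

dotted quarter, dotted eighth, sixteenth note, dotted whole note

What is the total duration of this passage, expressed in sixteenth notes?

In sixteenth notes: dotted quarter = 6; dotted eighth = 3; sixteenth note = 1; dotted whole note = 24.
Total: 6 + 3 + 1 + 24 = 34 sixteenth notes.

34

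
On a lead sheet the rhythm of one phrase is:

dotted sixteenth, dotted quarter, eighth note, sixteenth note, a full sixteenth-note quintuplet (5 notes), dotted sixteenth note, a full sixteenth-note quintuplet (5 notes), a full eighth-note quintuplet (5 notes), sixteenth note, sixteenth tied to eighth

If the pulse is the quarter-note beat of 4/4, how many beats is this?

One quarter-note beat = 8 thirty-second notes.
Convert each value to thirty-second notes: dotted sixteenth = 3; dotted quarter = 12; eighth note = 4; sixteenth note = 2; a full sixteenth-note quintuplet (5 notes) (five quintuplet sixteenths span one quarter) = 8; dotted sixteenth note = 3; a full sixteenth-note quintuplet (5 notes) (five quintuplet sixteenths span one quarter) = 8; a full eighth-note quintuplet (5 notes) (five quintuplet eighths span one half) = 16; sixteenth note = 2; sixteenth tied to eighth (sixteenth + eighth) = 6.
Total: 3 + 12 + 4 + 2 + 8 + 3 + 8 + 16 + 2 + 6 = 64.
64 ÷ 8 = 8 beats.

8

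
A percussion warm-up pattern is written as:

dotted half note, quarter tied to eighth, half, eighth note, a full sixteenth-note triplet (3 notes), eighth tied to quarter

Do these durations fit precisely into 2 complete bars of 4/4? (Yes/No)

No

One bar of 4/4 = 8 eighth notes, so 2 bars = 16.
Convert each value to eighth notes: dotted half note = 6; quarter tied to eighth (quarter + eighth) = 3; half = 4; eighth note = 1; a full sixteenth-note triplet (3 notes) (three triplet sixteenths span one eighth) = 1; eighth tied to quarter (eighth + quarter) = 3.
Total: 6 + 3 + 4 + 1 + 1 + 3 = 18.
18 exceeds 16, so the answer is No.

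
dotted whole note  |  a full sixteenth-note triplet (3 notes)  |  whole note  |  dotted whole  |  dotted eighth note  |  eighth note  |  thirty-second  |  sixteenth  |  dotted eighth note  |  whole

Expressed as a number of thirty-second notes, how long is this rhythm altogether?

Working in thirty-second notes: dotted whole note = 48; a full sixteenth-note triplet (3 notes) (three triplet sixteenths span one eighth) = 4; whole note = 32; dotted whole = 48; dotted eighth note = 6; eighth note = 4; thirty-second = 1; sixteenth = 2; dotted eighth note = 6; whole = 32.
Adding: 48 + 4 + 32 + 48 + 6 + 4 + 1 + 2 + 6 + 32 = 183 thirty-second notes.

183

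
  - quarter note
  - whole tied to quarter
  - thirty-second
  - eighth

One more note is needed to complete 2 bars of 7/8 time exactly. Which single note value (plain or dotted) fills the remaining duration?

dotted sixteenth note

2 bars of 7/8 = 56 thirty-second notes.
Express everything in thirty-second notes: quarter note = 8; whole tied to quarter (whole + quarter) = 40; thirty-second = 1; eighth = 4.
Total: 8 + 40 + 1 + 4 = 53.
Remaining: 56 − 53 = 3 thirty-second notes, which is a dotted sixteenth note.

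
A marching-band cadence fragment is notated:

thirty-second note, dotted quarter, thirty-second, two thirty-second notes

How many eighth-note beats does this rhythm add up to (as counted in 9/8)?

One eighth-note beat = 4 thirty-second notes.
Convert each value to thirty-second notes: thirty-second note = 1; dotted quarter = 12; thirty-second = 1; thirty-second note = 1; thirty-second note = 1.
Sum: 1 + 12 + 1 + 1 + 1 = 16.
16 ÷ 4 = 4 beats.

4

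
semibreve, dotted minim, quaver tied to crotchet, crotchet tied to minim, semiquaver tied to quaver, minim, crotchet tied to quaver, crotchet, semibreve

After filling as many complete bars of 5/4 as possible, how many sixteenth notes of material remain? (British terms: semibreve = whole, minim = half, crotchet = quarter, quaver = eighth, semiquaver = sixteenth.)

3

One bar of 5/4 = 20 sixteenth notes.
Convert each value to sixteenth notes: semibreve = 16; dotted minim = 12; quaver tied to crotchet (quaver + crotchet) = 6; crotchet tied to minim (crotchet + minim) = 12; semiquaver tied to quaver (semiquaver + quaver) = 3; minim = 8; crotchet tied to quaver (crotchet + quaver) = 6; crotchet = 4; semibreve = 16.
Sum: 16 + 12 + 6 + 12 + 3 + 8 + 6 + 4 + 16 = 83.
83 ÷ 20 = 4 complete bars with 3 sixteenth notes remaining.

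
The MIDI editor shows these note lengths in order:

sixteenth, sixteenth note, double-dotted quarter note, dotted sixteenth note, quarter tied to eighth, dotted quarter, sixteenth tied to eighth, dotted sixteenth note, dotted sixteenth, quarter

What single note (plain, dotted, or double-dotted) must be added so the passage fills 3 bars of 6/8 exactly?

3 bars of 6/8 = 72 thirty-second notes.
Express everything in thirty-second notes: sixteenth = 2; sixteenth note = 2; double-dotted quarter note = 14; dotted sixteenth note = 3; quarter tied to eighth (quarter + eighth) = 12; dotted quarter = 12; sixteenth tied to eighth (sixteenth + eighth) = 6; dotted sixteenth note = 3; dotted sixteenth = 3; quarter = 8.
Sum: 2 + 2 + 14 + 3 + 12 + 12 + 6 + 3 + 3 + 8 = 65.
Remaining: 72 − 65 = 7 thirty-second notes, which is a double-dotted eighth note.

double-dotted eighth note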